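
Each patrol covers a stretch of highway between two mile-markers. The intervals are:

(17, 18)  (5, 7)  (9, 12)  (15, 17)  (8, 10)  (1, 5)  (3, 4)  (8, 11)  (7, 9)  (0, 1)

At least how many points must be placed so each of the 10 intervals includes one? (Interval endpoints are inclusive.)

5

Sort by right endpoint; whenever an interval is uncovered, place a point at its right end.
Sorted: [0,1] [3,4] [1,5] [5,7] [7,9] [8,10] [8,11] [9,12] [15,17] [17,18]
{[0,1]} hit by 1; {[3,4],[1,5]} hit by 4; {[5,7],[7,9]} hit by 7; {[8,10],[8,11],[9,12]} hit by 10; {[15,17],[17,18]} hit by 17.
Points: 1, 4, 7, 10, 17 (5 total).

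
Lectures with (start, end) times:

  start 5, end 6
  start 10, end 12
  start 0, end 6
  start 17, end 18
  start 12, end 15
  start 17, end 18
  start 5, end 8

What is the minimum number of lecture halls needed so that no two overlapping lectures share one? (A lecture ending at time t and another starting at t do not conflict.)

Events (time:±→running): 0:+→1 5:+→2 5:+→3 … peak 3.

3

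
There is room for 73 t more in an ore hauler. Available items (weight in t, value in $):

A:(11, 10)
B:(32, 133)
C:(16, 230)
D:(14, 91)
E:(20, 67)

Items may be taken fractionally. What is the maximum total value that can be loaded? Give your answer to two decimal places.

Ratios (sorted): C 14.38, D 6.50, B 4.16, E 3.35, A 0.91
take C (16 @ 230); take D (14 @ 91); take B (32 @ 133); take 11/20 of E → 36.85. Capacity used 73/73.
Total value = 490.85

490.85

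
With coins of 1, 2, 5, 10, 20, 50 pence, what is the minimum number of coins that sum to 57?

3

Use the largest denomination that fits, subtract, and repeat.
57 = 1×50 + 1×5 + 1×2
Total coins = 1 + 1 + 1 = 3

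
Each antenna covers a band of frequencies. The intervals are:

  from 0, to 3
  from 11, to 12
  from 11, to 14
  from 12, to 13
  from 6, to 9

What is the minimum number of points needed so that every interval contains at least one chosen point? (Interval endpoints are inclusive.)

3

Sorted: [0,3] [6,9] [11,12] [12,13] [11,14]
{[0,3]} hit by 3; {[6,9]} hit by 9; {[11,12],[12,13],[11,14]} hit by 12.
Points: 3, 9, 12 (3 total).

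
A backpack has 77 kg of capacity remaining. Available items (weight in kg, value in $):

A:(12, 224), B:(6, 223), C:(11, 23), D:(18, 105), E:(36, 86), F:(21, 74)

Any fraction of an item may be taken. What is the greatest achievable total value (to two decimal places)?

Greedy by value/weight ratio, highest first.
Ratios (sorted): B 37.17, A 18.67, D 5.83, F 3.52, E 2.39, C 2.09
take B (6 @ 223); take A (12 @ 224); take D (18 @ 105); take F (21 @ 74); take 20/36 of E → 47.78. Capacity used 77/77.
Total value = 673.78

673.78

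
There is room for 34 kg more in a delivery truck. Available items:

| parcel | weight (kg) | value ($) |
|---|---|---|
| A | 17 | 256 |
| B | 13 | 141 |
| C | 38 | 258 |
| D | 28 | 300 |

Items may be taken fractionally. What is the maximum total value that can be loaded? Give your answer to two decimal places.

Sort by value per unit weight and fill in that order.
Order: A (256/17=15.06) > B (141/13=10.85) > D (300/28=10.71) > C (258/38=6.79)
Fill: take A (17 @ 256) → take B (13 @ 141) → take 4/28 of D → 42.86; 34/34 used.
Total value = 439.86

439.86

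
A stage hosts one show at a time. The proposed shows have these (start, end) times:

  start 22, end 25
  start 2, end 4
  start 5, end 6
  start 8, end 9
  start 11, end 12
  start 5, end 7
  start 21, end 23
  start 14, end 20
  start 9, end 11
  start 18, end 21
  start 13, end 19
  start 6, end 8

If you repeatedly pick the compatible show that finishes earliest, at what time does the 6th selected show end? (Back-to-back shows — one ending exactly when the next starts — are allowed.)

12

Sort by end time and greedily take each interval whose start is ≥ the last chosen end.
Sorted by end: (2,4)  (5,6)  (5,7)  (6,8)  (8,9)  (9,11)  (11,12)  (13,19)  (14,20)  (18,21)  (21,23)  (22,25)
take (2,4); take (5,6); take (6,8); take (8,9); take (9,11); take (11,12); take (13,19); take (21,23); skip (22,25).
Selected: (2,4) (5,6) (6,8) (8,9) (9,11) (11,12) (13,19) (21,23)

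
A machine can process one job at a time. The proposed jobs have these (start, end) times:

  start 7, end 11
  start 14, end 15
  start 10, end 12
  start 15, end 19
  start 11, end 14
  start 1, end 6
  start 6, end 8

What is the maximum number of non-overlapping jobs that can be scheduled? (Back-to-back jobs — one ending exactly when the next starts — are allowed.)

5

Order by finish time; keep every interval that doesn't clash with the previous kept one.
Sorted by end: (1,6)  (6,8)  (7,11)  (10,12)  (11,14)  (14,15)  (15,19)
take (1,6); take (6,8); take (10,12); take (14,15); take (15,19).
Selected 5 jobs.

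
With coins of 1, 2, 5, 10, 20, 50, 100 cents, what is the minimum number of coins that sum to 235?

Use the largest denomination that fits, subtract, and repeat.
235 − 2×100→35 − 1×20→15 − 1×10→5 − 1×5→0
Total coins = 2 + 1 + 1 + 1 = 5

5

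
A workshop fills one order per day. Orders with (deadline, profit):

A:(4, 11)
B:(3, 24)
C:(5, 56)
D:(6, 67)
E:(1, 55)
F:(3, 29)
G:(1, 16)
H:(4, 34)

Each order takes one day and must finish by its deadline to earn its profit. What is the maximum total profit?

Sort by profit descending; place each in the latest free slot ≤ its deadline.
By profit: D(d6,67), C(d5,56), E(d1,55), H(d4,34), F(d3,29), B(d3,24), G(d1,16), A(d4,11)
D→slot 6; C→slot 5; E→slot 1; H→slot 4; F→slot 3; B→slot 2; G skipped; A skipped.
Profit = 55 + 24 + 29 + 34 + 56 + 67 = 265

265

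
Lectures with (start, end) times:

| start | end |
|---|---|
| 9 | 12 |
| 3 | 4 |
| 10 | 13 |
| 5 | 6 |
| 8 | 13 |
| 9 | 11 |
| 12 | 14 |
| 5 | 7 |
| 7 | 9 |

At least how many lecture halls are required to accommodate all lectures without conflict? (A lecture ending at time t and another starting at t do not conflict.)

4

starts: [3, 5, 5, 7, 8, 9, 9, 10, 12]
ends:   [4, 6, 7, 9, 11, 12, 13, 13, 14]
s3→1 e4→0 s5→1 s5→2 e6→1 e7→0 s7→1 s8→2 e9→1 s9→2 s9→3 s10→4  — peak 4.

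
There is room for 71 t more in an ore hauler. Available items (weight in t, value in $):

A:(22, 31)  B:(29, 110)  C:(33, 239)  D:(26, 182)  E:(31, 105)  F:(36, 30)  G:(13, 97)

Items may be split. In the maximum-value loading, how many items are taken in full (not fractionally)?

2

Sort by value per unit weight and fill in that order.
Order: G (97/13=7.46) > C (239/33=7.24) > D (182/26=7.00) > B (110/29=3.79) > E (105/31=3.39) > A (31/22=1.41) > F (30/36=0.83)
Fill: take G (13 @ 97) → take C (33 @ 239) → take 25/26 of D → 175.00; 71/71 used.
2 item(s) taken whole; one partial (take 25/26 of D).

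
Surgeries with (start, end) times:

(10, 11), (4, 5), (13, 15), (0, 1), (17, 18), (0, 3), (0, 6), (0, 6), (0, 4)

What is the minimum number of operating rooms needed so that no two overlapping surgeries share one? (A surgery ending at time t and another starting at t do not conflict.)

5

Count concurrent intervals with a sweep; the peak is the room count.
starts: [0, 0, 0, 0, 0, 4, 10, 13, 17]
ends:   [1, 3, 4, 5, 6, 6, 11, 15, 18]
s0→1 s0→2 s0→3 s0→4 s0→5  — peak 5.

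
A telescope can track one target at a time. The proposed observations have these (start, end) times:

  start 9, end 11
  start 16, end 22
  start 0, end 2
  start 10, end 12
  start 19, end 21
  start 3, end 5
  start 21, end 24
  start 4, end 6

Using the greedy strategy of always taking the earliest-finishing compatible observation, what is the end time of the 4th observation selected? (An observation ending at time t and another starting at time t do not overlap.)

Sorted by end: (0,2)  (3,5)  (4,6)  (9,11)  (10,12)  (19,21)  (16,22)  (21,24)
take (0,2); take (3,5); skip (4,6); take (9,11); take (19,21); take (21,24).
Selected: (0,2) (3,5) (9,11) (19,21) (21,24)

21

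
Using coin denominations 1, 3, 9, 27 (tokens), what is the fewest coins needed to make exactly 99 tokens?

99 − 3×27→18 − 2×9→0
Total coins = 3 + 2 = 5

5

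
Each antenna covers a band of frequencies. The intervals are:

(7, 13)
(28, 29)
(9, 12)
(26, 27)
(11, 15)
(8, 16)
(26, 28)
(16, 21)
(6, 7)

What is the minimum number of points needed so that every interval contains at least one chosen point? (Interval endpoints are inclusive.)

5

By right end: [6,7]  [9,12]  [7,13]  [11,15]  [8,16]  [16,21]  [26,27]  [26,28]  [28,29]
[6,7] uncovered → point at 7; [9,12] uncovered → point at 12; [16,21] uncovered → point at 21; [26,27] uncovered → point at 27; [28,29] uncovered → point at 29.
Points: 7, 12, 21, 27, 29 (5 total).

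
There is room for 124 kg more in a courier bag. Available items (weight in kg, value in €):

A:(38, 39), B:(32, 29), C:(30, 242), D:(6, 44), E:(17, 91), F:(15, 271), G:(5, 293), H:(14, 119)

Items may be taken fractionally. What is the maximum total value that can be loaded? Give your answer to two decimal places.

Sort by value per unit weight and fill in that order.
Order: G (293/5=58.60) > F (271/15=18.07) > H (119/14=8.50) > C (242/30=8.07) > D (44/6=7.33) > E (91/17=5.35) > A (39/38=1.03) > B (29/32=0.91)
Fill: take G (5 @ 293) → take F (15 @ 271) → take H (14 @ 119) → take C (30 @ 242) → take D (6 @ 44) → take E (17 @ 91) → take 37/38 of A → 37.97; 124/124 used.
Total value = 1097.97

1097.97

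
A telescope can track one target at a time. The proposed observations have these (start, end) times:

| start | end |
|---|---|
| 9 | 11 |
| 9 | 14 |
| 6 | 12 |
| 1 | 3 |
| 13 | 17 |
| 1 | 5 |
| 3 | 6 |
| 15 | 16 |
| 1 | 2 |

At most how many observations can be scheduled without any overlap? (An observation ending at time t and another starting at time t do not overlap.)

4

Sorted by end: (1,2)  (1,3)  (1,5)  (3,6)  (9,11)  (6,12)  (9,14)  (15,16)  (13,17)
take (1,2); skip (1,3); take (3,6); take (9,11); skip (6,12); take (15,16).
Selected 4 observations.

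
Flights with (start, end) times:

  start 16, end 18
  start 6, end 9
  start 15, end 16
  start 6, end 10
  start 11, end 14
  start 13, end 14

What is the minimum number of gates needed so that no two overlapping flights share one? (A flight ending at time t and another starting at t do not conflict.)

Events (time:±→running): 6:+→1 6:+→2 … peak 2.

2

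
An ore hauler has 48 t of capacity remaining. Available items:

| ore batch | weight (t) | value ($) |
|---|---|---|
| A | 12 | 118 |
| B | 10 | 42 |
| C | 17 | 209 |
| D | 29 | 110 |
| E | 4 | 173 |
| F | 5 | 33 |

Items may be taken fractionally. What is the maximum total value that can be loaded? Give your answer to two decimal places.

575.00

Greedy by value/weight ratio, highest first.
Ratios (sorted): E 43.25, C 12.29, A 9.83, F 6.60, B 4.20, D 3.79
take E (4 @ 173); take C (17 @ 209); take A (12 @ 118); take F (5 @ 33); take B (10 @ 42). Capacity used 48/48.
Total value = 575.00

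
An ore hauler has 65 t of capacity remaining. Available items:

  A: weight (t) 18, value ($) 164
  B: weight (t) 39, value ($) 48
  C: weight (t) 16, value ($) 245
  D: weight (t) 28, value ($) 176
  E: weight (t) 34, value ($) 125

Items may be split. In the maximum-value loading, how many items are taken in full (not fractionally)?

3

Sort by value per unit weight and fill in that order.
Ratios (sorted): C 15.31, A 9.11, D 6.29, E 3.68, B 1.23
take C (16 @ 245); take A (18 @ 164); take D (28 @ 176); take 3/34 of E → 11.03. Capacity used 65/65.
3 item(s) taken whole; one partial (take 3/34 of E).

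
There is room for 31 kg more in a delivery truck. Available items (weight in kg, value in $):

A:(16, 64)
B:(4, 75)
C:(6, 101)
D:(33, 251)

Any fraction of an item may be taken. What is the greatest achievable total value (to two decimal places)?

Order: B (75/4=18.75) > C (101/6=16.83) > D (251/33=7.61) > A (64/16=4.00)
Fill: take B (4 @ 75) → take C (6 @ 101) → take 21/33 of D → 159.73; 31/31 used.
Total value = 335.73

335.73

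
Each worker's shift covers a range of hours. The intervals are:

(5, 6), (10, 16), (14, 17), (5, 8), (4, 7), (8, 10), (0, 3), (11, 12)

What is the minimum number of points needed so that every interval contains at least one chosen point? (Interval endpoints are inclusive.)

5

Sort by right endpoint; whenever an interval is uncovered, place a point at its right end.
Sorted: [0,3] [5,6] [4,7] [5,8] [8,10] [11,12] [10,16] [14,17]
{[0,3]} hit by 3; {[5,6],[4,7],[5,8]} hit by 6; {[8,10]} hit by 10; {[11,12],[10,16]} hit by 12; {[14,17]} hit by 17.
Points: 3, 6, 10, 12, 17 (5 total).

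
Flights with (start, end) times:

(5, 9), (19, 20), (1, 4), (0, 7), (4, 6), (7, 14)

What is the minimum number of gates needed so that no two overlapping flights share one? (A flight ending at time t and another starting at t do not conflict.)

3

Count concurrent intervals with a sweep; the peak is the room count.
Events (time:±→running): 0:+→1 1:+→2 4:-→1 4:+→2 5:+→3 … peak 3.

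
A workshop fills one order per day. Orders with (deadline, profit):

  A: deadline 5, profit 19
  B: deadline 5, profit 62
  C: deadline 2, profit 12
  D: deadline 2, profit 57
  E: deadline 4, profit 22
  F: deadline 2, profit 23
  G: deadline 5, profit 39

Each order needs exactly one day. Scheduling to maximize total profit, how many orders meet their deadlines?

5

Profit order: B=62 D=57 G=39 F=23 E=22 A=19 C=12
Assign: B→slot 5, D→slot 2, G→slot 4, F→slot 1, E→slot 3, A skipped, C skipped.
Slots: [1:F] [2:D] [3:E] [4:G] [5:B]
5 of 7 scheduled.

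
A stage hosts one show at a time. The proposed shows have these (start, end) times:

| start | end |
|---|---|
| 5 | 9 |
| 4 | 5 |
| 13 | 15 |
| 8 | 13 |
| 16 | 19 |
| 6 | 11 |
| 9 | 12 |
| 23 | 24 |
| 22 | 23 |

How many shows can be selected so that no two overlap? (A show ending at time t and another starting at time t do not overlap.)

Greedy by earliest finish: after sorting by end time, pick each interval compatible with the last pick.
By end time: (4,5), (5,9), (6,11), (9,12), (8,13), (13,15), (16,19), (22,23), (23,24).
Pick (4,5); next start ≥ 5 → (5,9); next start ≥ 9 → (9,12); next start ≥ 12 → (13,15); next start ≥ 15 → (16,19); next start ≥ 19 → (22,23); next start ≥ 23 → (23,24).
Selected 7 shows.

7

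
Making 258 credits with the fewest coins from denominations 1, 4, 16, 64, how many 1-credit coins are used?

2

Greedy: take as many of the largest coin as possible, then repeat with the remainder.
258 = 4×64 + 2×1
Count of 1: 2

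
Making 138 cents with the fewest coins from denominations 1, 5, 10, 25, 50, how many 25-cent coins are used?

138 − 2×50→38 − 1×25→13 − 1×10→3 − 3×1→0
Count of 25: 1

1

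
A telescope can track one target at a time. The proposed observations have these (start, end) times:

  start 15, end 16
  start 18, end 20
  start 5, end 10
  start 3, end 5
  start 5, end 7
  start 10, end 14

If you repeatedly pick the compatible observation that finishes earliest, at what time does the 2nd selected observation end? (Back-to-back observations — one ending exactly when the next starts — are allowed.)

7

Sort by end time and greedily take each interval whose start is ≥ the last chosen end.
By end time: (3,5), (5,7), (5,10), (10,14), (15,16), (18,20).
Pick (3,5); next start ≥ 5 → (5,7); next start ≥ 7 → (10,14); next start ≥ 14 → (15,16); next start ≥ 16 → (18,20).
Selected: (3,5) (5,7) (10,14) (15,16) (18,20)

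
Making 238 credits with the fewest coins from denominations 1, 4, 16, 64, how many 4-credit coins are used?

238 = 3×64 + 2×16 + 3×4 + 2×1
Count of 4: 3

3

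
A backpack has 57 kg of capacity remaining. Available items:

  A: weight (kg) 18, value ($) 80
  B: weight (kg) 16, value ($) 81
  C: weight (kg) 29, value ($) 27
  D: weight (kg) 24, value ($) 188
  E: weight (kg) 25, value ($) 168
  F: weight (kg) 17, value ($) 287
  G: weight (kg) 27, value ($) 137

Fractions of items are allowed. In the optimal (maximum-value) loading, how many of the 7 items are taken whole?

Sort by value per unit weight and fill in that order.
Order: F (287/17=16.88) > D (188/24=7.83) > E (168/25=6.72) > G (137/27=5.07) > B (81/16=5.06) > A (80/18=4.44) > C (27/29=0.93)
Fill: take F (17 @ 287) → take D (24 @ 188) → take 16/25 of E → 107.52; 57/57 used.
2 item(s) taken whole; one partial (take 16/25 of E).

2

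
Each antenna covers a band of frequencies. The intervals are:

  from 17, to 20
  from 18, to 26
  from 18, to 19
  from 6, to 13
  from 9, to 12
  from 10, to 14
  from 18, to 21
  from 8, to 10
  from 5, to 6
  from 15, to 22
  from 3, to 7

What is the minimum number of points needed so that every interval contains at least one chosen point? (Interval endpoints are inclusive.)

Process intervals by earliest right end; each time one isn't hit yet, stab at its right endpoint.
By right end: [5,6]  [3,7]  [8,10]  [9,12]  [6,13]  [10,14]  [18,19]  [17,20]  [18,21]  [15,22]  [18,26]
[5,6] uncovered → point at 6; [8,10] uncovered → point at 10; [18,19] uncovered → point at 19.
Points: 6, 10, 19 (3 total).

3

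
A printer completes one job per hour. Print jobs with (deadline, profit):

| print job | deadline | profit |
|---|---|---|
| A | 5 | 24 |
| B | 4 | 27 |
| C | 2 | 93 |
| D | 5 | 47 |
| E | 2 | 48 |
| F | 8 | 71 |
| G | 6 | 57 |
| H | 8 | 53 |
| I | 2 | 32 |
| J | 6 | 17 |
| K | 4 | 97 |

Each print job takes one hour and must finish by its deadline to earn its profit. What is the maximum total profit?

By profit: K(d4,97), C(d2,93), F(d8,71), G(d6,57), H(d8,53), E(d2,48), D(d5,47), I(d2,32), B(d4,27), A(d5,24), J(d6,17)
K→slot 4; C→slot 2; F→slot 8; G→slot 6; H→slot 7; E→slot 1; D→slot 5; I skipped; B→slot 3; A skipped; J skipped.
Profit = 48 + 93 + 27 + 97 + 47 + 57 + 53 + 71 = 493

493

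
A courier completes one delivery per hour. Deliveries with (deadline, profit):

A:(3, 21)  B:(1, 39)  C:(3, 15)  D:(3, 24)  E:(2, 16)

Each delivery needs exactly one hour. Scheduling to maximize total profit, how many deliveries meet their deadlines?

3

Take jobs in profit order; each goes to the latest open slot no later than its deadline.
Profit order: B=39 D=24 A=21 E=16 C=15
Assign: B→slot 1, D→slot 3, A→slot 2, E skipped, C skipped.
Slots: [1:B] [2:A] [3:D]
3 of 5 scheduled.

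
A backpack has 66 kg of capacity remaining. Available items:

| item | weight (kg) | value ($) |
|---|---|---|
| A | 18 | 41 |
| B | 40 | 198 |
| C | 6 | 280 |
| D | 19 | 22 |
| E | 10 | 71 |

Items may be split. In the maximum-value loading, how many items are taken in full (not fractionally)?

Sort by value per unit weight and fill in that order.
Ratios (sorted): C 46.67, E 7.10, B 4.95, A 2.28, D 1.16
take C (6 @ 280); take E (10 @ 71); take B (40 @ 198); take 10/18 of A → 22.78. Capacity used 66/66.
3 item(s) taken whole; one partial (take 10/18 of A).

3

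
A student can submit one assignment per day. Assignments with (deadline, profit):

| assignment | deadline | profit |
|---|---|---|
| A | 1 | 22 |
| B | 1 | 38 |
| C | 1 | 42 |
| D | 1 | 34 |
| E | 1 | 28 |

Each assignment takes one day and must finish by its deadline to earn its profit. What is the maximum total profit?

42

Sort by profit descending; place each in the latest free slot ≤ its deadline.
Profit order: C=42 B=38 D=34 E=28 A=22
Assign: C→slot 1, B skipped, D skipped, E skipped, A skipped.
Slots: [1:C]
Profit = 42 = 42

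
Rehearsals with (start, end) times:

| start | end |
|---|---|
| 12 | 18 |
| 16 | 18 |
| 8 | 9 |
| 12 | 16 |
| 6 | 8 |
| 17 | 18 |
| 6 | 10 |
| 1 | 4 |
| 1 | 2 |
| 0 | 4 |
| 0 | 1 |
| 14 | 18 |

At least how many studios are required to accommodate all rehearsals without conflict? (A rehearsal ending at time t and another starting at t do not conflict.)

Count concurrent intervals with a sweep; the peak is the room count.
starts: [0, 0, 1, 1, 6, 6, 8, 12, 12, 14, 16, 17]
ends:   [1, 2, 4, 4, 8, 9, 10, 16, 18, 18, 18, 18]
s0→1 s0→2 e1→1 s1→2 s1→3 e2→2 e4→1 e4→0 s6→1 s6→2 e8→1 s8→2 e9→1 e10→0 s12→1 s12→2 s14→3 e16→2 s16→3 s17→4  — peak 4.

4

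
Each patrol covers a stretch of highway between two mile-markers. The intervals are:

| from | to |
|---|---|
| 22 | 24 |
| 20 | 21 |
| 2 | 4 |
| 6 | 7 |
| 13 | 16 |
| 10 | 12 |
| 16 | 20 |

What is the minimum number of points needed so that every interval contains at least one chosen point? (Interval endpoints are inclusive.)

6

Sort by right endpoint; whenever an interval is uncovered, place a point at its right end.
Sorted: [2,4] [6,7] [10,12] [13,16] [16,20] [20,21] [22,24]
{[2,4]} hit by 4; {[6,7]} hit by 7; {[10,12]} hit by 12; {[13,16],[16,20]} hit by 16; {[20,21]} hit by 21; {[22,24]} hit by 24.
Points: 4, 7, 12, 16, 21, 24 (6 total).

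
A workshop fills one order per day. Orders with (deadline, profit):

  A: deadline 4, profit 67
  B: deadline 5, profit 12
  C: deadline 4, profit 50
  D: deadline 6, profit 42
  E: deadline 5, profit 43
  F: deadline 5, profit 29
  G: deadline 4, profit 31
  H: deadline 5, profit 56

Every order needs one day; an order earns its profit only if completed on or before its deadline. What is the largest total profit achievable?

Take jobs in profit order; each goes to the latest open slot no later than its deadline.
Profit order: A=67 H=56 C=50 E=43 D=42 G=31 F=29 B=12
Assign: A→slot 4, H→slot 5, C→slot 3, E→slot 2, D→slot 6, G→slot 1, F skipped, B skipped.
Slots: [1:G] [2:E] [3:C] [4:A] [5:H] [6:D]
Profit = 31 + 43 + 50 + 67 + 56 + 42 = 289

289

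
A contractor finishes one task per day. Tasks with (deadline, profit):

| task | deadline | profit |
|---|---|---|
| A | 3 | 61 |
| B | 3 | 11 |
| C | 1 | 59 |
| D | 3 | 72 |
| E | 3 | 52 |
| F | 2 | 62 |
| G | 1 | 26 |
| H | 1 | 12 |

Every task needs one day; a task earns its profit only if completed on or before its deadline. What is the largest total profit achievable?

Sort by profit descending; place each in the latest free slot ≤ its deadline.
Profit order: D=72 F=62 A=61 C=59 E=52 G=26 H=12 B=11
Assign: D→slot 3, F→slot 2, A→slot 1, C skipped, E skipped, G skipped, H skipped, B skipped.
Slots: [1:A] [2:F] [3:D]
Profit = 61 + 62 + 72 = 195

195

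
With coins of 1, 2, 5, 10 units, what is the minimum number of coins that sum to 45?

45 = 4×10 + 1×5
Total coins = 4 + 1 = 5

5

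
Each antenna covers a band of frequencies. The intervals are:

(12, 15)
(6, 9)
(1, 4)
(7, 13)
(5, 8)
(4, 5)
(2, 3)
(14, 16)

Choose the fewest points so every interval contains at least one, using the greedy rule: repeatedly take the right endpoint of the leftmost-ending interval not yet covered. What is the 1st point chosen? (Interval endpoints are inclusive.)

Sort by right endpoint; whenever an interval is uncovered, place a point at its right end.
Sorted: [2,3] [1,4] [4,5] [5,8] [6,9] [7,13] [12,15] [14,16]
{[2,3],[1,4]} hit by 3; {[4,5],[5,8]} hit by 5; {[6,9],[7,13]} hit by 9; {[12,15],[14,16]} hit by 15.
Points: 3, 5, 9, 15 (4 total).

3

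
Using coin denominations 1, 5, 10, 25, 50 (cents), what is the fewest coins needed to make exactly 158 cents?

158 = 3×50 + 1×5 + 3×1
Total coins = 3 + 1 + 3 = 7

7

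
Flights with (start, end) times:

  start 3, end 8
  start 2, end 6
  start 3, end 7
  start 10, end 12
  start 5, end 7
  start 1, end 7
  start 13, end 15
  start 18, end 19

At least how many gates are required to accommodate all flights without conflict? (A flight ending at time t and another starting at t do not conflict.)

5

Count concurrent intervals with a sweep; the peak is the room count.
Events (time:±→running): 1:+→1 2:+→2 3:+→3 3:+→4 5:+→5 … peak 5.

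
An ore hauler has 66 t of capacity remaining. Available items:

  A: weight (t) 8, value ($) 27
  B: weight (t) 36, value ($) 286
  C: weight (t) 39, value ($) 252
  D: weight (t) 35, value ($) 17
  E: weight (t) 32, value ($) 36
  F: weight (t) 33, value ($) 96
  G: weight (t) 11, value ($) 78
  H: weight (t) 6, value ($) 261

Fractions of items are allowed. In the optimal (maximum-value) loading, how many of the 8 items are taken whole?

Ratios (sorted): H 43.50, B 7.94, G 7.09, C 6.46, A 3.38, F 2.91, E 1.12, D 0.49
take H (6 @ 261); take B (36 @ 286); take G (11 @ 78); take 13/39 of C → 84.00. Capacity used 66/66.
3 item(s) taken whole; one partial (take 13/39 of C).

3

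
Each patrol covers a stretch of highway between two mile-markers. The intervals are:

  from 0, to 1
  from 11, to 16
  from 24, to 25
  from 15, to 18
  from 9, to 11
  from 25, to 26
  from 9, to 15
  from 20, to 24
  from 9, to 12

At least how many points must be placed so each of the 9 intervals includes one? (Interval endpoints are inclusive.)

5

Sorted: [0,1] [9,11] [9,12] [9,15] [11,16] [15,18] [20,24] [24,25] [25,26]
{[0,1]} hit by 1; {[9,11],[9,12],[9,15],[11,16]} hit by 11; {[15,18]} hit by 18; {[20,24],[24,25]} hit by 24; {[25,26]} hit by 26.
Points: 1, 11, 18, 24, 26 (5 total).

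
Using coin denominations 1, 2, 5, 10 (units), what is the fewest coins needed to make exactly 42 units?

5

Greedy: take as many of the largest coin as possible, then repeat with the remainder.
42 = 4×10 + 1×2
Total coins = 4 + 1 = 5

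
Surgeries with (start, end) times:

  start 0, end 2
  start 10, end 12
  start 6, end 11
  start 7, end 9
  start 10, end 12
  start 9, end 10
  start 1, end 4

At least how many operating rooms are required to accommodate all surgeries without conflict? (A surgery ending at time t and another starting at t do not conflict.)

Events (time:±→running): 0:+→1 1:+→2 2:-→1 4:-→0 6:+→1 7:+→2 9:-→1 9:+→2 10:-→1 10:+→2 10:+→3 … peak 3.

3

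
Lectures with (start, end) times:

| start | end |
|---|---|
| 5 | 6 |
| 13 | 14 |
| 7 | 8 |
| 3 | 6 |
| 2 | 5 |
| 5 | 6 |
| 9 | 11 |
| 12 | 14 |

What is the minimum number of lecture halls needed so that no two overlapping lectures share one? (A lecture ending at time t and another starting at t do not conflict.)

Events (time:±→running): 2:+→1 3:+→2 5:-→1 5:+→2 5:+→3 … peak 3.

3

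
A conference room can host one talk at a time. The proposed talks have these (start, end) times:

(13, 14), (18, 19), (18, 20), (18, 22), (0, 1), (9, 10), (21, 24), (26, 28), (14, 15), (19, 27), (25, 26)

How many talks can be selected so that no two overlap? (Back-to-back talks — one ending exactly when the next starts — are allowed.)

8

Sort by end time and greedily take each interval whose start is ≥ the last chosen end.
Sorted by end: (0,1)  (9,10)  (13,14)  (14,15)  (18,19)  (18,20)  (18,22)  (21,24)  (25,26)  (19,27)  (26,28)
take (0,1); take (9,10); take (13,14); take (14,15); take (18,19); skip (18,20); take (21,24); take (25,26); take (26,28).
Selected 8 talks.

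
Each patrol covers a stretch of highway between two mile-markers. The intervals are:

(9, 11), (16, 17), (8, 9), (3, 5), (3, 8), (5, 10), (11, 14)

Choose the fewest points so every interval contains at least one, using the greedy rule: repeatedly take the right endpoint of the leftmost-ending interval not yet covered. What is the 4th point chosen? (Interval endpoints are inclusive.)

Process intervals by earliest right end; each time one isn't hit yet, stab at its right endpoint.
By right end: [3,5]  [3,8]  [8,9]  [5,10]  [9,11]  [11,14]  [16,17]
[3,5] uncovered → point at 5; [8,9] uncovered → point at 9; [11,14] uncovered → point at 14; [16,17] uncovered → point at 17.
Points: 5, 9, 14, 17 (4 total).

17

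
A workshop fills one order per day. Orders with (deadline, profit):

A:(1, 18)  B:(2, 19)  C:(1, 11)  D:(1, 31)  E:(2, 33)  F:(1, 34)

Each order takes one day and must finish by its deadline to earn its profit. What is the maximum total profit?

By profit: F(d1,34), E(d2,33), D(d1,31), B(d2,19), A(d1,18), C(d1,11)
F→slot 1; E→slot 2; D skipped; B skipped; A skipped; C skipped.
Profit = 34 + 33 = 67

67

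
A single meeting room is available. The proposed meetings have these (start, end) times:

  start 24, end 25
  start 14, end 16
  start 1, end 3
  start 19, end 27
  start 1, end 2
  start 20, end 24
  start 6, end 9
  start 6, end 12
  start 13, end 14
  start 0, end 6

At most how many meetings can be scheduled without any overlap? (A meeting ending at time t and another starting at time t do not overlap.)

Order by finish time; keep every interval that doesn't clash with the previous kept one.
By end time: (1,2), (1,3), (0,6), (6,9), (6,12), (13,14), (14,16), (20,24), (24,25), (19,27).
Pick (1,2); next start ≥ 2 → (6,9); next start ≥ 9 → (13,14); next start ≥ 14 → (14,16); next start ≥ 16 → (20,24); next start ≥ 24 → (24,25).
Selected 6 meetings.

6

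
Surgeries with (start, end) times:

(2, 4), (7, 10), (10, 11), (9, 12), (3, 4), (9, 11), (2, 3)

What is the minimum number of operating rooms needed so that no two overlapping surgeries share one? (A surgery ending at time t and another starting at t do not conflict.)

Events (time:±→running): 2:+→1 2:+→2 3:-→1 3:+→2 4:-→1 4:-→0 7:+→1 9:+→2 9:+→3 … peak 3.

3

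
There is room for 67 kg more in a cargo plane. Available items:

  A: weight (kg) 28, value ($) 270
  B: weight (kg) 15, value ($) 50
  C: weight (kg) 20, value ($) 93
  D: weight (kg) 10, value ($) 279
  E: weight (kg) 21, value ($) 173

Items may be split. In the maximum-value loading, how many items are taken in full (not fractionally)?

3

Greedy by value/weight ratio, highest first.
Ratios (sorted): D 27.90, A 9.64, E 8.24, C 4.65, B 3.33
take D (10 @ 279); take A (28 @ 270); take E (21 @ 173); take 8/20 of C → 37.20. Capacity used 67/67.
3 item(s) taken whole; one partial (take 8/20 of C).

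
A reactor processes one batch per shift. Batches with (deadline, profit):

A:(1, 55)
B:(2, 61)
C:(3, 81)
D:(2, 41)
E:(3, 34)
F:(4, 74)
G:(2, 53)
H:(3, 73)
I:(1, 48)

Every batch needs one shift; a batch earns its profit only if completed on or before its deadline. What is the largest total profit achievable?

Sort by profit descending; place each in the latest free slot ≤ its deadline.
By profit: C(d3,81), F(d4,74), H(d3,73), B(d2,61), A(d1,55), G(d2,53), I(d1,48), D(d2,41), E(d3,34)
C→slot 3; F→slot 4; H→slot 2; B→slot 1; A skipped; G skipped; I skipped; D skipped; E skipped.
Profit = 61 + 73 + 81 + 74 = 289

289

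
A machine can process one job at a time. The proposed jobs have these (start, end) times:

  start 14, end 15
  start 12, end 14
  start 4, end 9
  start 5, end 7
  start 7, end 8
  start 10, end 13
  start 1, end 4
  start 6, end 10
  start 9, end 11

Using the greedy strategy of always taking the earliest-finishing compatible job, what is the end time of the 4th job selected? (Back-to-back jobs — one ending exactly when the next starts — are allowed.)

11

Order by finish time; keep every interval that doesn't clash with the previous kept one.
By end time: (1,4), (5,7), (7,8), (4,9), (6,10), (9,11), (10,13), (12,14), (14,15).
Pick (1,4); next start ≥ 4 → (5,7); next start ≥ 7 → (7,8); next start ≥ 8 → (9,11); next start ≥ 11 → (12,14); next start ≥ 14 → (14,15).
Selected: (1,4) (5,7) (7,8) (9,11) (12,14) (14,15)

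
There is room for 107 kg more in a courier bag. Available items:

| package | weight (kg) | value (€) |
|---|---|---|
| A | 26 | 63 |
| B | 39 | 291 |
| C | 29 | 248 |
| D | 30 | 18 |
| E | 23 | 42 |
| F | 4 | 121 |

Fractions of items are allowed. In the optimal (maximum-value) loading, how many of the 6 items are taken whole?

Greedy by value/weight ratio, highest first.
Order: F (121/4=30.25) > C (248/29=8.55) > B (291/39=7.46) > A (63/26=2.42) > E (42/23=1.83) > D (18/30=0.60)
Fill: take F (4 @ 121) → take C (29 @ 248) → take B (39 @ 291) → take A (26 @ 63) → take 9/23 of E → 16.43; 107/107 used.
4 item(s) taken whole; one partial (take 9/23 of E).

4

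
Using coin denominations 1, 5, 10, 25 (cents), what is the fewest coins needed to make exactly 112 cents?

Use the largest denomination that fits, subtract, and repeat.
112 = 4×25 + 1×10 + 2×1
Total coins = 4 + 1 + 2 = 7

7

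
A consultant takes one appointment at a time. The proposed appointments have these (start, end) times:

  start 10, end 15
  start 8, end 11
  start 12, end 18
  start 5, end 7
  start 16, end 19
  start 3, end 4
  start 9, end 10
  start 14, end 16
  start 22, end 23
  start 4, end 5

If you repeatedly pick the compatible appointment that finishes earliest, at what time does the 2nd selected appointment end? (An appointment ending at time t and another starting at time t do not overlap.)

By end time: (3,4), (4,5), (5,7), (9,10), (8,11), (10,15), (14,16), (12,18), (16,19), (22,23).
Pick (3,4); next start ≥ 4 → (4,5); next start ≥ 5 → (5,7); next start ≥ 7 → (9,10); next start ≥ 10 → (10,15); next start ≥ 15 → (16,19); next start ≥ 19 → (22,23).
Selected: (3,4) (4,5) (5,7) (9,10) (10,15) (16,19) (22,23)

5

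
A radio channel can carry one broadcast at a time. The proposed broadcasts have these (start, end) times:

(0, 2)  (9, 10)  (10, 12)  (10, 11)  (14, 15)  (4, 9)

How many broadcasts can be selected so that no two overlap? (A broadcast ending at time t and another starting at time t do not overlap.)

Sort by end time and greedily take each interval whose start is ≥ the last chosen end.
Sorted by end: (0,2)  (4,9)  (9,10)  (10,11)  (10,12)  (14,15)
take (0,2); take (4,9); take (9,10); take (10,11); take (14,15).
Selected 5 broadcasts.

5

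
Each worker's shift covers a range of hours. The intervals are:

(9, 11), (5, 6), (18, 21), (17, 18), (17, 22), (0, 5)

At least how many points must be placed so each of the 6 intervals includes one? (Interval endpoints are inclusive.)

Process intervals by earliest right end; each time one isn't hit yet, stab at its right endpoint.
Sorted: [0,5] [5,6] [9,11] [17,18] [18,21] [17,22]
{[0,5],[5,6]} hit by 5; {[9,11]} hit by 11; {[17,18],[18,21],[17,22]} hit by 18.
Points: 5, 11, 18 (3 total).

3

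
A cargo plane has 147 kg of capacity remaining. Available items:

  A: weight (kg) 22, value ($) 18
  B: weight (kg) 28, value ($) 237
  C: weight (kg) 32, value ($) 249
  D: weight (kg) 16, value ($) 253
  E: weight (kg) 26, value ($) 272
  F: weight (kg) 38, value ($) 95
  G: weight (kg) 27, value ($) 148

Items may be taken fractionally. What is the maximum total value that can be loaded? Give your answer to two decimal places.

1204.00

Order: D (253/16=15.81) > E (272/26=10.46) > B (237/28=8.46) > C (249/32=7.78) > G (148/27=5.48) > F (95/38=2.50) > A (18/22=0.82)
Fill: take D (16 @ 253) → take E (26 @ 272) → take B (28 @ 237) → take C (32 @ 249) → take G (27 @ 148) → take 18/38 of F → 45.00; 147/147 used.
Total value = 1204.00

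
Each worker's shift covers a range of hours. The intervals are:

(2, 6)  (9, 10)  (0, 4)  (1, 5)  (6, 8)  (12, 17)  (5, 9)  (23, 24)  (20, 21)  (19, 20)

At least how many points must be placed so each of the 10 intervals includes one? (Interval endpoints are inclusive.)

6

Sort by right endpoint; whenever an interval is uncovered, place a point at its right end.
Sorted: [0,4] [1,5] [2,6] [6,8] [5,9] [9,10] [12,17] [19,20] [20,21] [23,24]
{[0,4],[1,5],[2,6]} hit by 4; {[6,8],[5,9]} hit by 8; {[9,10]} hit by 10; {[12,17]} hit by 17; {[19,20],[20,21]} hit by 20; {[23,24]} hit by 24.
Points: 4, 8, 10, 17, 20, 24 (6 total).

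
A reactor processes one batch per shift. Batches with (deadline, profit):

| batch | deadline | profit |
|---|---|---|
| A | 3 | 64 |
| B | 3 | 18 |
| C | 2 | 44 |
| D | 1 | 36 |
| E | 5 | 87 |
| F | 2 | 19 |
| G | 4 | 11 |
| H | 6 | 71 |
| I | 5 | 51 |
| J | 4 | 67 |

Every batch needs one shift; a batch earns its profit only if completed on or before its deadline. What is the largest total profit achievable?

384

Profit order: E=87 H=71 J=67 A=64 I=51 C=44 D=36 F=19 B=18 G=11
Assign: E→slot 5, H→slot 6, J→slot 4, A→slot 3, I→slot 2, C→slot 1, D skipped, F skipped, B skipped, G skipped.
Slots: [1:C] [2:I] [3:A] [4:J] [5:E] [6:H]
Profit = 44 + 51 + 64 + 67 + 87 + 71 = 384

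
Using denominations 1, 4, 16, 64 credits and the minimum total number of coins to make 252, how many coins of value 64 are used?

252 = 3×64 + 3×16 + 3×4
Count of 64: 3

3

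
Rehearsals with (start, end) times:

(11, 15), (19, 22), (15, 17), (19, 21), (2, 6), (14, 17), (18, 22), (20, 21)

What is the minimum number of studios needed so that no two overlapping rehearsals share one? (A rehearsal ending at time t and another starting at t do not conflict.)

The answer is the maximum number of intervals overlapping at any instant.
starts: [2, 11, 14, 15, 18, 19, 19, 20]
ends:   [6, 15, 17, 17, 21, 21, 22, 22]
s2→1 e6→0 s11→1 s14→2 e15→1 s15→2 e17→1 e17→0 s18→1 s19→2 s19→3 s20→4  — peak 4.

4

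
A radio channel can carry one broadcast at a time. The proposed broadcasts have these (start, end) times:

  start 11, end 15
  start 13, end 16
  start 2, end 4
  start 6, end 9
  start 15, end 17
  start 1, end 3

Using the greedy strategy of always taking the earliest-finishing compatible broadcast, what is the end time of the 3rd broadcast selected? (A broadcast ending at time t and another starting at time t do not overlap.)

15

Greedy by earliest finish: after sorting by end time, pick each interval compatible with the last pick.
Sorted by end: (1,3)  (2,4)  (6,9)  (11,15)  (13,16)  (15,17)
take (1,3); take (6,9); take (11,15); take (15,17).
Selected: (1,3) (6,9) (11,15) (15,17)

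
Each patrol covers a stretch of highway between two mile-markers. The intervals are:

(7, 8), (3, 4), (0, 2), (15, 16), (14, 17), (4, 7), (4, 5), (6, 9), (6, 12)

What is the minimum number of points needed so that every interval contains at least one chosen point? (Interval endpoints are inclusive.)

4

Sorted: [0,2] [3,4] [4,5] [4,7] [7,8] [6,9] [6,12] [15,16] [14,17]
{[0,2]} hit by 2; {[3,4],[4,5],[4,7]} hit by 4; {[7,8],[6,9],[6,12]} hit by 8; {[15,16],[14,17]} hit by 16.
Points: 2, 4, 8, 16 (4 total).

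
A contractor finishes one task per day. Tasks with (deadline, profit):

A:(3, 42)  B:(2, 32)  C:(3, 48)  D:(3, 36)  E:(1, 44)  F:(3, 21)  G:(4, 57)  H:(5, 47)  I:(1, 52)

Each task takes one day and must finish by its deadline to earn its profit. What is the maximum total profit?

246

Take jobs in profit order; each goes to the latest open slot no later than its deadline.
Profit order: G=57 I=52 C=48 H=47 E=44 A=42 D=36 B=32 F=21
Assign: G→slot 4, I→slot 1, C→slot 3, H→slot 5, E skipped, A→slot 2, D skipped, B skipped, F skipped.
Slots: [1:I] [2:A] [3:C] [4:G] [5:H]
Profit = 52 + 42 + 48 + 57 + 47 = 246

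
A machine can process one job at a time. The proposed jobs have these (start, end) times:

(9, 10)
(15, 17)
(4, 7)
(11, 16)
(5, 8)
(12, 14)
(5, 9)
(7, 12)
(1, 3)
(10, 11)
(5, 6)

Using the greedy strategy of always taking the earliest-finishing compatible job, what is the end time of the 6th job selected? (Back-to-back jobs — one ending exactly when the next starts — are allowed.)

Sort by end time and greedily take each interval whose start is ≥ the last chosen end.
Sorted by end: (1,3)  (5,6)  (4,7)  (5,8)  (5,9)  (9,10)  (10,11)  (7,12)  (12,14)  (11,16)  (15,17)
take (1,3); take (5,6); take (9,10); take (10,11); skip (7,12); take (12,14); take (15,17).
Selected: (1,3) (5,6) (9,10) (10,11) (12,14) (15,17)

17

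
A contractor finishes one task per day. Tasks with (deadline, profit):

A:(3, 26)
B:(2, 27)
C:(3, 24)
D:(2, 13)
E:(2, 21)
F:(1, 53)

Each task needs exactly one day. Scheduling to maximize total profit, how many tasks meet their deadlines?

By profit: F(d1,53), B(d2,27), A(d3,26), C(d3,24), E(d2,21), D(d2,13)
F→slot 1; B→slot 2; A→slot 3; C skipped; E skipped; D skipped.
3 of 6 scheduled.

3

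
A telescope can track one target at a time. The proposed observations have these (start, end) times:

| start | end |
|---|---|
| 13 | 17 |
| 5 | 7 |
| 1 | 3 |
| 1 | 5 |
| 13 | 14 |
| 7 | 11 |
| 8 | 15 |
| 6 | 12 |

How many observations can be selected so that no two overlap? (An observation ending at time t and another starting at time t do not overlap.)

Order by finish time; keep every interval that doesn't clash with the previous kept one.
Sorted by end: (1,3)  (1,5)  (5,7)  (7,11)  (6,12)  (13,14)  (8,15)  (13,17)
take (1,3); take (5,7); take (7,11); skip (6,12); take (13,14).
Selected 4 observations.

4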